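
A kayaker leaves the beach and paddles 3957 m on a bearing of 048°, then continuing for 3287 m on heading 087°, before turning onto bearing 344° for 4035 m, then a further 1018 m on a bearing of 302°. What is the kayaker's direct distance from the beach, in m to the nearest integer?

8392 m

Leg 1 (048°, 3957 m): east 3957 sin 48° = 2940.62, north 3957 cos 48° = 2647.75
Leg 2 (087°, 3287 m): east 3287 sin 87° = 3282.50, north 3287 cos 87° = 172.03
Leg 3 (344°, 4035 m): east 4035 sin 344° = -1112.20, north 4035 cos 344° = 3878.69
Leg 4 (302°, 1018 m): east 1018 sin 302° = -863.31, north 1018 cos 302° = 539.46
Net: 4247.61 east, 7237.93 north. Distance = √((4247.61)² + (7237.93)²) = 8392.245 m.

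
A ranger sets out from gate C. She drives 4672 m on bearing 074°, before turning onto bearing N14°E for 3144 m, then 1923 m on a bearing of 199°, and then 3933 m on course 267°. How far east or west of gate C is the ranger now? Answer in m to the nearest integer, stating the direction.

698 m east

Leg 1 (074°, 4672 m): east 4672 sin 74° = 4491.01, north 4672 cos 74° = 1287.78
Leg 2 (N14°E, 3144 m): east 3144 sin 14° = 760.60, north 3144 cos 14° = 3050.61
Leg 3 (199°, 1923 m): east 1923 sin 199° = -626.07, north 1923 cos 199° = -1818.23
Leg 4 (267°, 3933 m): east 3933 sin 267° = -3927.61, north 3933 cos 267° = -205.84
Net east component: 697.94 m.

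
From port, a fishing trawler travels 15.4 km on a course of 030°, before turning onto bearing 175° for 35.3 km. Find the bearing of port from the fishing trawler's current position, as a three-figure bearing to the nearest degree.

Leg 1 (030°, 15.4 km): east 15.4 sin 30° = 7.70, north 15.4 cos 30° = 13.34
Leg 2 (175°, 35.3 km): east 35.3 sin 175° = 3.08, north 35.3 cos 175° = -35.17
Net displacement: 10.78 east, -21.83 north. Direction back to start is (-10.78, 21.83): bearing = atan2(-10.78, 21.83) mod 360° = 333.73° ≈ 334°.

334°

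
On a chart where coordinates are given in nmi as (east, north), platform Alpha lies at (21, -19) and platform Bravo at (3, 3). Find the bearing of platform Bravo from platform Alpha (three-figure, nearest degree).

Δeast = 3 − 21 = -18.00; Δnorth = 3 − -19 = 22.00.
Bearing = atan2(Δeast, Δnorth) mod 360° = 320.71° ≈ 321°.

321°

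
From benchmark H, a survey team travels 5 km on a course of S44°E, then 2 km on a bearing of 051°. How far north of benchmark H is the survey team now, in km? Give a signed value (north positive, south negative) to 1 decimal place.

-2.3 km

Leg 1 (S44°E, 5 km): east 5 sin 136° = 3.47, north 5 cos 136° = -3.60
Leg 2 (051°, 2 km): east 2 sin 51° = 1.55, north 2 cos 51° = 1.26
Net north component: -2.34 km.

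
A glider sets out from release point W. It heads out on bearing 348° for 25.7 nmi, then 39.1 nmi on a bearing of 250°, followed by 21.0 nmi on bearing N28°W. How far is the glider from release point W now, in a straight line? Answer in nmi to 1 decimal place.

Leg 1 (348°, 25.7 nmi): east 25.7 sin 348° = -5.34, north 25.7 cos 348° = 25.14
Leg 2 (250°, 39.1 nmi): east 39.1 sin 250° = -36.74, north 39.1 cos 250° = -13.37
Leg 3 (N28°W, 21.0 nmi): east 21.0 sin 332° = -9.86, north 21.0 cos 332° = 18.54
Net: -51.94 east, 30.31 north. Distance = √((-51.94)² + (30.31)²) = 60.139 nmi.

60.1 nmi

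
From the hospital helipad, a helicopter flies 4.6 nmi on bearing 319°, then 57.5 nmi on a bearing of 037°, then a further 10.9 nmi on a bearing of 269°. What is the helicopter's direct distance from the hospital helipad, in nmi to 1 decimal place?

Leg 1 (319°, 4.6 nmi): east 4.6 sin 319° = -3.02, north 4.6 cos 319° = 3.47
Leg 2 (037°, 57.5 nmi): east 57.5 sin 37° = 34.60, north 57.5 cos 37° = 45.92
Leg 3 (269°, 10.9 nmi): east 10.9 sin 269° = -10.90, north 10.9 cos 269° = -0.19
Net: 20.69 east, 49.20 north. Distance = √((20.69)² + (49.20)²) = 53.375 nmi.

53.4 nmi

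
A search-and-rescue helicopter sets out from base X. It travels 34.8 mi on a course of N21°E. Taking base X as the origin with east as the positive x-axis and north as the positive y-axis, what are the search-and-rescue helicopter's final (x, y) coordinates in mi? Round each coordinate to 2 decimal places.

Leg 1 (N21°E, 34.8 mi): east 34.8 sin 21° = 12.47, north 34.8 cos 21° = 32.49
Summing: 12.47 mi east, 32.49 mi north → (12.47, 32.49).

(12.47, 32.49)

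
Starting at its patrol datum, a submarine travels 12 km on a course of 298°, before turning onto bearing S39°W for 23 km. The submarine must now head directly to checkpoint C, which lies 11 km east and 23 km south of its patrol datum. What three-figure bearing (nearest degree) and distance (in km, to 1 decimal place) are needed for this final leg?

Leg 1 (298°, 12 km): east 12 sin 298° = -10.60, north 12 cos 298° = 5.63
Leg 2 (S39°W, 23 km): east 23 sin 219° = -14.47, north 23 cos 219° = -17.87
Current position: (-25.07, -12.24). Target: (11, -23). Remaining: Δeast = 36.07, Δnorth = -10.76.
Bearing = atan2(36.07, -10.76) mod 360° = 106.61°; distance = √((36.07)² + (-10.76)²) = 37.640 km.

107°, 37.6 km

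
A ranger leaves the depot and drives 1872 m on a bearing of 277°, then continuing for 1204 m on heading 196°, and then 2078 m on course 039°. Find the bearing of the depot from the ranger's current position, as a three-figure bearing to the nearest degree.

Leg 1 (277°, 1872 m): east 1872 sin 277° = -1858.05, north 1872 cos 277° = 228.14
Leg 2 (196°, 1204 m): east 1204 sin 196° = -331.87, north 1204 cos 196° = -1157.36
Leg 3 (039°, 2078 m): east 2078 sin 39° = 1307.73, north 2078 cos 39° = 1614.91
Net displacement: -882.19 east, 685.69 north. Direction back to start is (882.19, -685.69): bearing = atan2(882.19, -685.69) mod 360° = 127.86° ≈ 128°.

128°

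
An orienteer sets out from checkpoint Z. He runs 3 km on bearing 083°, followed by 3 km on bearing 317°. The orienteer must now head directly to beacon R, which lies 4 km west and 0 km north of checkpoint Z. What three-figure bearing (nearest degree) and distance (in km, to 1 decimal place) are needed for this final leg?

243°, 5.6 km

Leg 1 (083°, 3 km): east 3 sin 83° = 2.98, north 3 cos 83° = 0.37
Leg 2 (317°, 3 km): east 3 sin 317° = -2.05, north 3 cos 317° = 2.19
Current position: (0.93, 2.56). Target: (-4, 0). Remaining: Δeast = -4.93, Δnorth = -2.56.
Bearing = atan2(-4.93, -2.56) mod 360° = 242.57°; distance = √((-4.93)² + (-2.56)²) = 5.556 km.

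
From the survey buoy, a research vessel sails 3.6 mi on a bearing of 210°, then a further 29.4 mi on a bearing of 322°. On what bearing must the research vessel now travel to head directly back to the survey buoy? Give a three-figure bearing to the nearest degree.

Leg 1 (210°, 3.6 mi): east 3.6 sin 210° = -1.80, north 3.6 cos 210° = -3.12
Leg 2 (322°, 29.4 mi): east 29.4 sin 322° = -18.10, north 29.4 cos 322° = 23.17
Net displacement: -19.90 east, 20.05 north. Direction back to start is (19.90, -20.05): bearing = atan2(19.90, -20.05) mod 360° = 135.21° ≈ 135°.

135°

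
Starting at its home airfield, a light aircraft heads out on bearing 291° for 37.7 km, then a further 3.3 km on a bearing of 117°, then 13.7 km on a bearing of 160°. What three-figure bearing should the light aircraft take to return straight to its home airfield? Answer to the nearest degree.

Leg 1 (291°, 37.7 km): east 37.7 sin 291° = -35.20, north 37.7 cos 291° = 13.51
Leg 2 (117°, 3.3 km): east 3.3 sin 117° = 2.94, north 3.3 cos 117° = -1.50
Leg 3 (160°, 13.7 km): east 13.7 sin 160° = 4.69, north 13.7 cos 160° = -12.87
Net displacement: -27.57 east, -0.86 north. Direction back to start is (27.57, 0.86): bearing = atan2(27.57, 0.86) mod 360° = 88.21° ≈ 088°.

088°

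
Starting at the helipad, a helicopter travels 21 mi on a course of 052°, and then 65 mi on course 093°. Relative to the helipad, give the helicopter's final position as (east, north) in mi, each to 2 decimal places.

Leg 1 (052°, 21 mi): east 21 sin 52° = 16.55, north 21 cos 52° = 12.93
Leg 2 (093°, 65 mi): east 65 sin 93° = 64.91, north 65 cos 93° = -3.40
Summing: 81.46 mi east, 9.53 mi north → (81.46, 9.53).

(81.46, 9.53)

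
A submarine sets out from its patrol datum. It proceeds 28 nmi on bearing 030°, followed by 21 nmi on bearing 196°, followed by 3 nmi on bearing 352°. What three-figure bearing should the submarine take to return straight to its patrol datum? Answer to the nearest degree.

Leg 1 (030°, 28 nmi): east 28 sin 30° = 14.00, north 28 cos 30° = 24.25
Leg 2 (196°, 21 nmi): east 21 sin 196° = -5.79, north 21 cos 196° = -20.19
Leg 3 (352°, 3 nmi): east 3 sin 352° = -0.42, north 3 cos 352° = 2.97
Net displacement: 7.79 east, 7.03 north. Direction back to start is (-7.79, -7.03): bearing = atan2(-7.79, -7.03) mod 360° = 227.94° ≈ 228°.

228°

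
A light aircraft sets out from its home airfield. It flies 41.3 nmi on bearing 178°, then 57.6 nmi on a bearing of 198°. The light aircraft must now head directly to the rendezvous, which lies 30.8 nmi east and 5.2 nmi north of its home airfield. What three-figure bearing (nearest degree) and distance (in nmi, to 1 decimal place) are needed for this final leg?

025°, 111.7 nmi

Leg 1 (178°, 41.3 nmi): east 41.3 sin 178° = 1.44, north 41.3 cos 178° = -41.27
Leg 2 (198°, 57.6 nmi): east 57.6 sin 198° = -17.80, north 57.6 cos 198° = -54.78
Current position: (-16.36, -96.06). Target: (30.8, 5.2). Remaining: Δeast = 47.16, Δnorth = 101.26.
Bearing = atan2(47.16, 101.26) mod 360° = 24.97°; distance = √((47.16)² + (101.26)²) = 111.699 nmi.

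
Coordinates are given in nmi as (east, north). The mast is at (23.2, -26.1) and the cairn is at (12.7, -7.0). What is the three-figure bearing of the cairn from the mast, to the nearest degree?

Δeast = 12.7 − 23.2 = -10.50; Δnorth = -7.0 − -26.1 = 19.10.
Bearing = atan2(Δeast, Δnorth) mod 360° = 331.20° ≈ 331°.

331°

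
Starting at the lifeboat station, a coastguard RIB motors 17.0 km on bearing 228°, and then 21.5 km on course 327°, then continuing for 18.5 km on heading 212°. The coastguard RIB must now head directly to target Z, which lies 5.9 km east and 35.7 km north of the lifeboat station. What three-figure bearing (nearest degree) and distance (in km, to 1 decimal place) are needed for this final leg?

042°, 60.0 km

Leg 1 (228°, 17.0 km): east 17.0 sin 228° = -12.63, north 17.0 cos 228° = -11.38
Leg 2 (327°, 21.5 km): east 21.5 sin 327° = -11.71, north 21.5 cos 327° = 18.03
Leg 3 (212°, 18.5 km): east 18.5 sin 212° = -9.80, north 18.5 cos 212° = -15.69
Current position: (-34.15, -9.03). Target: (5.9, 35.7). Remaining: Δeast = 40.05, Δnorth = 44.73.
Bearing = atan2(40.05, 44.73) mod 360° = 41.84°; distance = √((40.05)² + (44.73)²) = 60.040 km.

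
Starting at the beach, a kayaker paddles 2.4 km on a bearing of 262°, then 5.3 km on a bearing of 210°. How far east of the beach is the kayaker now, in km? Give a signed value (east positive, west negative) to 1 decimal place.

Leg 1 (262°, 2.4 km): east 2.4 sin 262° = -2.38, north 2.4 cos 262° = -0.33
Leg 2 (210°, 5.3 km): east 5.3 sin 210° = -2.65, north 5.3 cos 210° = -4.59
Net east component: -5.03 km.

-5.0 km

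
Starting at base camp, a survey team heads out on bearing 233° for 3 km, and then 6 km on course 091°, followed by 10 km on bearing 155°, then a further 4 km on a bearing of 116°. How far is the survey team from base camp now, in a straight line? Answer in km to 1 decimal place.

Leg 1 (233°, 3 km): east 3 sin 233° = -2.40, north 3 cos 233° = -1.81
Leg 2 (091°, 6 km): east 6 sin 91° = 6.00, north 6 cos 91° = -0.10
Leg 3 (155°, 10 km): east 10 sin 155° = 4.23, north 10 cos 155° = -9.06
Leg 4 (116°, 4 km): east 4 sin 116° = 3.60, north 4 cos 116° = -1.75
Net: 11.42 east, -12.73 north. Distance = √((11.42)² + (-12.73)²) = 17.102 km.

17.1 km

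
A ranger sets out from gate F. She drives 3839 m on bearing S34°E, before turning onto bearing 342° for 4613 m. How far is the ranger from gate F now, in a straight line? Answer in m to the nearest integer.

1404 m

Leg 1 (S34°E, 3839 m): east 3839 sin 146° = 2146.74, north 3839 cos 146° = -3182.68
Leg 2 (342°, 4613 m): east 4613 sin 342° = -1425.50, north 4613 cos 342° = 4387.22
Net: 721.25 east, 1204.55 north. Distance = √((721.25)² + (1204.55)²) = 1403.970 m.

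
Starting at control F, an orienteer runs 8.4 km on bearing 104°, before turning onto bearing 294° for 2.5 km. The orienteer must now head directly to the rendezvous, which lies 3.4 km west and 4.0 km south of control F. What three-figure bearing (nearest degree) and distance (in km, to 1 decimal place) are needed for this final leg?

252°, 9.7 km

Leg 1 (104°, 8.4 km): east 8.4 sin 104° = 8.15, north 8.4 cos 104° = -2.03
Leg 2 (294°, 2.5 km): east 2.5 sin 294° = -2.28, north 2.5 cos 294° = 1.02
Current position: (5.87, -1.02). Target: (-3.4, -4.0). Remaining: Δeast = -9.27, Δnorth = -2.98.
Bearing = atan2(-9.27, -2.98) mod 360° = 252.15°; distance = √((-9.27)² + (-2.98)²) = 9.735 km.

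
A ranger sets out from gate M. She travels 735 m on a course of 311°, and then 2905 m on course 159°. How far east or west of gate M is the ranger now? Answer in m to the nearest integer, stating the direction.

486 m east

Leg 1 (311°, 735 m): east 735 sin 311° = -554.71, north 735 cos 311° = 482.20
Leg 2 (159°, 2905 m): east 2905 sin 159° = 1041.06, north 2905 cos 159° = -2712.05
Net east component: 486.35 m.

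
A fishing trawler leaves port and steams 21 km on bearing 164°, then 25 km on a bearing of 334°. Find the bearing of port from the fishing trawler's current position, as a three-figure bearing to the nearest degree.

Leg 1 (164°, 21 km): east 21 sin 164° = 5.79, north 21 cos 164° = -20.19
Leg 2 (334°, 25 km): east 25 sin 334° = -10.96, north 25 cos 334° = 22.47
Net displacement: -5.17 east, 2.28 north. Direction back to start is (5.17, -2.28): bearing = atan2(5.17, -2.28) mod 360° = 113.83° ≈ 114°.

114°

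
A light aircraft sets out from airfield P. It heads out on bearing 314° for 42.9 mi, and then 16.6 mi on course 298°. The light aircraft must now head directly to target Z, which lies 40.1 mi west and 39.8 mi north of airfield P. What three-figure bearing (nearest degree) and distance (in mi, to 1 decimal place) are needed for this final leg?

068°, 5.8 mi

Leg 1 (314°, 42.9 mi): east 42.9 sin 314° = -30.86, north 42.9 cos 314° = 29.80
Leg 2 (298°, 16.6 mi): east 16.6 sin 298° = -14.66, north 16.6 cos 298° = 7.79
Current position: (-45.52, 37.59). Target: (-40.1, 39.8). Remaining: Δeast = 5.42, Δnorth = 2.21.
Bearing = atan2(5.42, 2.21) mod 360° = 67.84°; distance = √((5.42)² + (2.21)²) = 5.849 mi.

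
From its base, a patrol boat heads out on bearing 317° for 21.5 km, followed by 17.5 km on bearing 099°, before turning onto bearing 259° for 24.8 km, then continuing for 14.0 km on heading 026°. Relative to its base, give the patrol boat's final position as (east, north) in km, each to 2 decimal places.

(-15.59, 20.84)

Leg 1 (317°, 21.5 km): east 21.5 sin 317° = -14.66, north 21.5 cos 317° = 15.72
Leg 2 (099°, 17.5 km): east 17.5 sin 99° = 17.28, north 17.5 cos 99° = -2.74
Leg 3 (259°, 24.8 km): east 24.8 sin 259° = -24.34, north 24.8 cos 259° = -4.73
Leg 4 (026°, 14.0 km): east 14.0 sin 26° = 6.14, north 14.0 cos 26° = 12.58
Summing: -15.59 km east, 20.84 km north → (-15.59, 20.84).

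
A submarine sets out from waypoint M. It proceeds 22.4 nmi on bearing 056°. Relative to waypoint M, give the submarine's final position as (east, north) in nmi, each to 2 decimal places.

Leg 1 (056°, 22.4 nmi): east 22.4 sin 56° = 18.57, north 22.4 cos 56° = 12.53
Summing: 18.57 nmi east, 12.53 nmi north → (18.57, 12.53).

(18.57, 12.53)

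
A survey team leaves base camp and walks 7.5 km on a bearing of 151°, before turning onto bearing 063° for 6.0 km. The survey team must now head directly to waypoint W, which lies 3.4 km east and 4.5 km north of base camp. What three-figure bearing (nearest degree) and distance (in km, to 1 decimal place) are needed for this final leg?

Leg 1 (151°, 7.5 km): east 7.5 sin 151° = 3.64, north 7.5 cos 151° = -6.56
Leg 2 (063°, 6.0 km): east 6.0 sin 63° = 5.35, north 6.0 cos 63° = 2.72
Current position: (8.98, -3.84). Target: (3.4, 4.5). Remaining: Δeast = -5.58, Δnorth = 8.34.
Bearing = atan2(-5.58, 8.34) mod 360° = 326.19°; distance = √((-5.58)² + (8.34)²) = 10.032 km.

326°, 10.0 km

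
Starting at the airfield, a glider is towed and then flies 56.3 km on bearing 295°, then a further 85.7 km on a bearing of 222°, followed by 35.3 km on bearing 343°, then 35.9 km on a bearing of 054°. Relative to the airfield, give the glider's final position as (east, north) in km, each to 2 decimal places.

(-89.65, 14.96)

Leg 1 (295°, 56.3 km): east 56.3 sin 295° = -51.03, north 56.3 cos 295° = 23.79
Leg 2 (222°, 85.7 km): east 85.7 sin 222° = -57.34, north 85.7 cos 222° = -63.69
Leg 3 (343°, 35.3 km): east 35.3 sin 343° = -10.32, north 35.3 cos 343° = 33.76
Leg 4 (054°, 35.9 km): east 35.9 sin 54° = 29.04, north 35.9 cos 54° = 21.10
Summing: -89.65 km east, 14.96 km north → (-89.65, 14.96).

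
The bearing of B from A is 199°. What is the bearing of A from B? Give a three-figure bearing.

019°

Back-bearing = 199° − 180° = 019°.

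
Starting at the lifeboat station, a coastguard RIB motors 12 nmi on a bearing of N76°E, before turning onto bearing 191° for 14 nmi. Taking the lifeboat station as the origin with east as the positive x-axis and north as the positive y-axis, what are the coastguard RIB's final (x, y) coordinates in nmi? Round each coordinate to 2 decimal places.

(8.97, -10.84)

Leg 1 (N76°E, 12 nmi): east 12 sin 76° = 11.64, north 12 cos 76° = 2.90
Leg 2 (191°, 14 nmi): east 14 sin 191° = -2.67, north 14 cos 191° = -13.74
Summing: 8.97 nmi east, -10.84 nmi north → (8.97, -10.84).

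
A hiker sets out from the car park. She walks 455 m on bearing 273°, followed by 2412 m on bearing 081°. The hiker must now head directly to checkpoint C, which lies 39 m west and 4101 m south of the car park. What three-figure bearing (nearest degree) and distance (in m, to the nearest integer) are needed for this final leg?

204°, 4913 m

Leg 1 (273°, 455 m): east 455 sin 273° = -454.38, north 455 cos 273° = 23.81
Leg 2 (081°, 2412 m): east 2412 sin 81° = 2382.30, north 2412 cos 81° = 377.32
Current position: (1927.93, 401.13). Target: (-39, -4101). Remaining: Δeast = -1966.93, Δnorth = -4502.13.
Bearing = atan2(-1966.93, -4502.13) mod 360° = 203.60°; distance = √((-1966.93)² + (-4502.13)²) = 4913.044 m.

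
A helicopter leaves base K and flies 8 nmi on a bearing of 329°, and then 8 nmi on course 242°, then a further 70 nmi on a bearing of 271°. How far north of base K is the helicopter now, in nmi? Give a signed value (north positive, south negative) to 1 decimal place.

4.3 nmi

Leg 1 (329°, 8 nmi): east 8 sin 329° = -4.12, north 8 cos 329° = 6.86
Leg 2 (242°, 8 nmi): east 8 sin 242° = -7.06, north 8 cos 242° = -3.76
Leg 3 (271°, 70 nmi): east 70 sin 271° = -69.99, north 70 cos 271° = 1.22
Net north component: 4.32 nmi.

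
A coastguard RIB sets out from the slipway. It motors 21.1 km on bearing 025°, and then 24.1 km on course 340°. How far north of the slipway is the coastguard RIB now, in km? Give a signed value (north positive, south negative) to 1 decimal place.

41.8 km

Leg 1 (025°, 21.1 km): east 21.1 sin 25° = 8.92, north 21.1 cos 25° = 19.12
Leg 2 (340°, 24.1 km): east 24.1 sin 340° = -8.24, north 24.1 cos 340° = 22.65
Net north component: 41.77 km.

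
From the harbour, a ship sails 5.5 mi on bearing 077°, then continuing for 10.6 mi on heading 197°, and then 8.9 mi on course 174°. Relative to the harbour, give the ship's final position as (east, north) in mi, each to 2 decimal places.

(3.19, -17.75)

Leg 1 (077°, 5.5 mi): east 5.5 sin 77° = 5.36, north 5.5 cos 77° = 1.24
Leg 2 (197°, 10.6 mi): east 10.6 sin 197° = -3.10, north 10.6 cos 197° = -10.14
Leg 3 (174°, 8.9 mi): east 8.9 sin 174° = 0.93, north 8.9 cos 174° = -8.85
Summing: 3.19 mi east, -17.75 mi north → (3.19, -17.75).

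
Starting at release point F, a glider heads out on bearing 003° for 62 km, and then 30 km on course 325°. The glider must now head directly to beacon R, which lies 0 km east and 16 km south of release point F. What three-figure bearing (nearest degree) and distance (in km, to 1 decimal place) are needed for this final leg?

172°, 103.4 km

Leg 1 (003°, 62 km): east 62 sin 3° = 3.24, north 62 cos 3° = 61.92
Leg 2 (325°, 30 km): east 30 sin 325° = -17.21, north 30 cos 325° = 24.57
Current position: (-13.96, 86.49). Target: (0, -16). Remaining: Δeast = 13.96, Δnorth = -102.49.
Bearing = atan2(13.96, -102.49) mod 360° = 172.24°; distance = √((13.96)² + (-102.49)²) = 103.436 km.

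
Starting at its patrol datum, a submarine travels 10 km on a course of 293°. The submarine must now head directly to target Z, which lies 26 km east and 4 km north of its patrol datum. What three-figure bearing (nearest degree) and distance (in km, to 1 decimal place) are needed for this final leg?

090°, 35.2 km

Leg 1 (293°, 10 km): east 10 sin 293° = -9.21, north 10 cos 293° = 3.91
Current position: (-9.21, 3.91). Target: (26, 4). Remaining: Δeast = 35.21, Δnorth = 0.09.
Bearing = atan2(35.21, 0.09) mod 360° = 89.85°; distance = √((35.21)² + (0.09)²) = 35.205 km.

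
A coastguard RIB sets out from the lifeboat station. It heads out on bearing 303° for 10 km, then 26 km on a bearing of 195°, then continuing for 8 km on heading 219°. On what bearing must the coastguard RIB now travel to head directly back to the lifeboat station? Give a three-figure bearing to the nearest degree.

038°

Leg 1 (303°, 10 km): east 10 sin 303° = -8.39, north 10 cos 303° = 5.45
Leg 2 (195°, 26 km): east 26 sin 195° = -6.73, north 26 cos 195° = -25.11
Leg 3 (219°, 8 km): east 8 sin 219° = -5.03, north 8 cos 219° = -6.22
Net displacement: -20.15 east, -25.88 north. Direction back to start is (20.15, 25.88): bearing = atan2(20.15, 25.88) mod 360° = 37.90° ≈ 038°.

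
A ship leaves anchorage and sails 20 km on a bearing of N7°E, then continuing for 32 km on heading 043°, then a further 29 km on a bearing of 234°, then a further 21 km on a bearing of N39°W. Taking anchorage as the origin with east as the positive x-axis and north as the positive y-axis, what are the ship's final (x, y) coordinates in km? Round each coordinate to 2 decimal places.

(-12.42, 42.53)

Leg 1 (N7°E, 20 km): east 20 sin 7° = 2.44, north 20 cos 7° = 19.85
Leg 2 (043°, 32 km): east 32 sin 43° = 21.82, north 32 cos 43° = 23.40
Leg 3 (234°, 29 km): east 29 sin 234° = -23.46, north 29 cos 234° = -17.05
Leg 4 (N39°W, 21 km): east 21 sin 321° = -13.22, north 21 cos 321° = 16.32
Summing: -12.42 km east, 42.53 km north → (-12.42, 42.53).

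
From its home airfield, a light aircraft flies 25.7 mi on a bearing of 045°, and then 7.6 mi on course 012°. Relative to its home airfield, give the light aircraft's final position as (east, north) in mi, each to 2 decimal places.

(19.75, 25.61)

Leg 1 (045°, 25.7 mi): east 25.7 sin 45° = 18.17, north 25.7 cos 45° = 18.17
Leg 2 (012°, 7.6 mi): east 7.6 sin 12° = 1.58, north 7.6 cos 12° = 7.43
Summing: 19.75 mi east, 25.61 mi north → (19.75, 25.61).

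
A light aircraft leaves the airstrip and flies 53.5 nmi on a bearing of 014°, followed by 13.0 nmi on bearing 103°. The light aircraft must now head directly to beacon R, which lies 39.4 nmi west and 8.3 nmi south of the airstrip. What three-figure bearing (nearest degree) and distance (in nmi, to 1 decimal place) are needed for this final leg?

Leg 1 (014°, 53.5 nmi): east 53.5 sin 14° = 12.94, north 53.5 cos 14° = 51.91
Leg 2 (103°, 13.0 nmi): east 13.0 sin 103° = 12.67, north 13.0 cos 103° = -2.92
Current position: (25.61, 48.99). Target: (-39.4, -8.3). Remaining: Δeast = -65.01, Δnorth = -57.29.
Bearing = atan2(-65.01, -57.29) mod 360° = 228.61°; distance = √((-65.01)² + (-57.29)²) = 86.649 nmi.

229°, 86.6 nmi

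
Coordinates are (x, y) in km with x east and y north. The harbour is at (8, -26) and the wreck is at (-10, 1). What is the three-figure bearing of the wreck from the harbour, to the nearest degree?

326°

Δeast = -10 − 8 = -18.00; Δnorth = 1 − -26 = 27.00.
Bearing = atan2(Δeast, Δnorth) mod 360° = 326.31° ≈ 326°.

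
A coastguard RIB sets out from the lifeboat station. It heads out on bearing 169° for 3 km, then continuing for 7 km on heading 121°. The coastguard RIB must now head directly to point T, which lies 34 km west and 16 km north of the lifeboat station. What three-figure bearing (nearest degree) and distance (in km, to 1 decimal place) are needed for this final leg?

299°, 46.4 km

Leg 1 (169°, 3 km): east 3 sin 169° = 0.57, north 3 cos 169° = -2.94
Leg 2 (121°, 7 km): east 7 sin 121° = 6.00, north 7 cos 121° = -3.61
Current position: (6.57, -6.55). Target: (-34, 16). Remaining: Δeast = -40.57, Δnorth = 22.55.
Bearing = atan2(-40.57, 22.55) mod 360° = 299.07°; distance = √((-40.57)² + (22.55)²) = 46.418 km.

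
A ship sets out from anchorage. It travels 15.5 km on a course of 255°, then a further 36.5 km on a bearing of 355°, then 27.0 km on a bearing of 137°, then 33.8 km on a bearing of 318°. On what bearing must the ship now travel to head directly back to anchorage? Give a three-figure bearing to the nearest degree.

149°

Leg 1 (255°, 15.5 km): east 15.5 sin 255° = -14.97, north 15.5 cos 255° = -4.01
Leg 2 (355°, 36.5 km): east 36.5 sin 355° = -3.18, north 36.5 cos 355° = 36.36
Leg 3 (137°, 27.0 km): east 27.0 sin 137° = 18.41, north 27.0 cos 137° = -19.75
Leg 4 (318°, 33.8 km): east 33.8 sin 318° = -22.62, north 33.8 cos 318° = 25.12
Net displacement: -22.36 east, 37.72 north. Direction back to start is (22.36, -37.72): bearing = atan2(22.36, -37.72) mod 360° = 149.35° ≈ 149°.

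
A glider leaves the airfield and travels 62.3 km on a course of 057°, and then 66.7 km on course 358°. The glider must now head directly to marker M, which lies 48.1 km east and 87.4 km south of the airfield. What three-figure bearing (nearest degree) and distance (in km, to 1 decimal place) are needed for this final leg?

Leg 1 (057°, 62.3 km): east 62.3 sin 57° = 52.25, north 62.3 cos 57° = 33.93
Leg 2 (358°, 66.7 km): east 66.7 sin 358° = -2.33, north 66.7 cos 358° = 66.66
Current position: (49.92, 100.59). Target: (48.1, -87.4). Remaining: Δeast = -1.82, Δnorth = -187.99.
Bearing = atan2(-1.82, -187.99) mod 360° = 180.56°; distance = √((-1.82)² + (-187.99)²) = 187.999 km.

181°, 188.0 km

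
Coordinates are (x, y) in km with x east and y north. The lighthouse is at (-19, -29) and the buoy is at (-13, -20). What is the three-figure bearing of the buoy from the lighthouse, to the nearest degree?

034°

Δeast = -13 − -19 = 6.00; Δnorth = -20 − -29 = 9.00.
Bearing = atan2(Δeast, Δnorth) mod 360° = 33.69° ≈ 034°.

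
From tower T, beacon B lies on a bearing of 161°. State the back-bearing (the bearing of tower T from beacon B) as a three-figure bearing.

Back-bearing = 161° + 180° = 341°.

341°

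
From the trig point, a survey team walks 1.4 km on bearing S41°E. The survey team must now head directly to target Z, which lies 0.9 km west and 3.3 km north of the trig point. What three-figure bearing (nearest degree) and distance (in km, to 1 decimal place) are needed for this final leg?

Leg 1 (S41°E, 1.4 km): east 1.4 sin 139° = 0.92, north 1.4 cos 139° = -1.06
Current position: (0.92, -1.06). Target: (-0.9, 3.3). Remaining: Δeast = -1.82, Δnorth = 4.36.
Bearing = atan2(-1.82, 4.36) mod 360° = 337.34°; distance = √((-1.82)² + (4.36)²) = 4.721 km.

337°, 4.7 km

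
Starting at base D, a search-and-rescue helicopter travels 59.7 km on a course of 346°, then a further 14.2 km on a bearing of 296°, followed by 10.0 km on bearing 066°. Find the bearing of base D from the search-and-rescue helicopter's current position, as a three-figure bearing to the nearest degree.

165°

Leg 1 (346°, 59.7 km): east 59.7 sin 346° = -14.44, north 59.7 cos 346° = 57.93
Leg 2 (296°, 14.2 km): east 14.2 sin 296° = -12.76, north 14.2 cos 296° = 6.22
Leg 3 (066°, 10.0 km): east 10.0 sin 66° = 9.14, north 10.0 cos 66° = 4.07
Net displacement: -18.07 east, 68.22 north. Direction back to start is (18.07, -68.22): bearing = atan2(18.07, -68.22) mod 360° = 165.16° ≈ 165°.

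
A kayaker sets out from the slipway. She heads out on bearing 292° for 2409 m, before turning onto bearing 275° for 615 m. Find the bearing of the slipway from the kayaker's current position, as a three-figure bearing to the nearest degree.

Leg 1 (292°, 2409 m): east 2409 sin 292° = -2233.59, north 2409 cos 292° = 902.43
Leg 2 (275°, 615 m): east 615 sin 275° = -612.66, north 615 cos 275° = 53.60
Net displacement: -2846.25 east, 956.03 north. Direction back to start is (2846.25, -956.03): bearing = atan2(2846.25, -956.03) mod 360° = 108.57° ≈ 109°.

109°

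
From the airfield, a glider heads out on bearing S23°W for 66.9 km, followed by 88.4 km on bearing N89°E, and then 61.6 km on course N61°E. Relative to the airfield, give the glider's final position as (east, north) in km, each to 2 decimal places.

(116.12, -30.17)

Leg 1 (S23°W, 66.9 km): east 66.9 sin 203° = -26.14, north 66.9 cos 203° = -61.58
Leg 2 (N89°E, 88.4 km): east 88.4 sin 89° = 88.39, north 88.4 cos 89° = 1.54
Leg 3 (N61°E, 61.6 km): east 61.6 sin 61° = 53.88, north 61.6 cos 61° = 29.86
Summing: 116.12 km east, -30.17 km north → (116.12, -30.17).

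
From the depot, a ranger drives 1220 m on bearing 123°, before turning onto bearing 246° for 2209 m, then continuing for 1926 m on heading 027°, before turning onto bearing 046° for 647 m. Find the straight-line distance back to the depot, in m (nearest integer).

Leg 1 (123°, 1220 m): east 1220 sin 123° = 1023.18, north 1220 cos 123° = -664.46
Leg 2 (246°, 2209 m): east 2209 sin 246° = -2018.02, north 2209 cos 246° = -898.48
Leg 3 (027°, 1926 m): east 1926 sin 27° = 874.39, north 1926 cos 27° = 1716.08
Leg 4 (046°, 647 m): east 647 sin 46° = 465.41, north 647 cos 46° = 449.44
Net: 344.95 east, 602.58 north. Distance = √((344.95)² + (602.58)²) = 694.333 m.

694 m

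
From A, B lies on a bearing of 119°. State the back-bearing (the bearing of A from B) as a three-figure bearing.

299°

Back-bearing = 119° + 180° = 299°.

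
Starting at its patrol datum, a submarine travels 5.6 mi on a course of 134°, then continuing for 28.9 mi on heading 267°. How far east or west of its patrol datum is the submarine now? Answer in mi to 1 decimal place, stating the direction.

24.8 mi west

Leg 1 (134°, 5.6 mi): east 5.6 sin 134° = 4.03, north 5.6 cos 134° = -3.89
Leg 2 (267°, 28.9 mi): east 28.9 sin 267° = -28.86, north 28.9 cos 267° = -1.51
Net east component: -24.83 mi.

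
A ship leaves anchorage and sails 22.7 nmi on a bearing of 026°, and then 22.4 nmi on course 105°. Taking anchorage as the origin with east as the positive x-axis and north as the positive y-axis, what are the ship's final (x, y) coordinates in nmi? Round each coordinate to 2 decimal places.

Leg 1 (026°, 22.7 nmi): east 22.7 sin 26° = 9.95, north 22.7 cos 26° = 20.40
Leg 2 (105°, 22.4 nmi): east 22.4 sin 105° = 21.64, north 22.4 cos 105° = -5.80
Summing: 31.59 nmi east, 14.61 nmi north → (31.59, 14.61).

(31.59, 14.61)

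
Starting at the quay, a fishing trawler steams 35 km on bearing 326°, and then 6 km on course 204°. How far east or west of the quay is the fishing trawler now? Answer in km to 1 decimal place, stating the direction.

Leg 1 (326°, 35 km): east 35 sin 326° = -19.57, north 35 cos 326° = 29.02
Leg 2 (204°, 6 km): east 6 sin 204° = -2.44, north 6 cos 204° = -5.48
Net east component: -22.01 km.

22.0 km west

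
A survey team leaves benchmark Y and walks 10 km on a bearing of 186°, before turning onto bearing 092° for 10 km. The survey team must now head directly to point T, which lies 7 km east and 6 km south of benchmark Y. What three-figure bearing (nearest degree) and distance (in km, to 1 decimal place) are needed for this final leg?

336°, 4.7 km

Leg 1 (186°, 10 km): east 10 sin 186° = -1.05, north 10 cos 186° = -9.95
Leg 2 (092°, 10 km): east 10 sin 92° = 9.99, north 10 cos 92° = -0.35
Current position: (8.95, -10.29). Target: (7, -6). Remaining: Δeast = -1.95, Δnorth = 4.29.
Bearing = atan2(-1.95, 4.29) mod 360° = 335.59°; distance = √((-1.95)² + (4.29)²) = 4.716 km.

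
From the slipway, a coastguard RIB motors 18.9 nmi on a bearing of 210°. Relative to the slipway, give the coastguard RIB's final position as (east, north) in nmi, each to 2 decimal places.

(-9.45, -16.37)

Leg 1 (210°, 18.9 nmi): east 18.9 sin 210° = -9.45, north 18.9 cos 210° = -16.37
Summing: -9.45 nmi east, -16.37 nmi north → (-9.45, -16.37).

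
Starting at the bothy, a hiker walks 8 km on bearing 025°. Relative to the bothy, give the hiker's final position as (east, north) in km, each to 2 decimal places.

(3.38, 7.25)

Leg 1 (025°, 8 km): east 8 sin 25° = 3.38, north 8 cos 25° = 7.25
Summing: 3.38 km east, 7.25 km north → (3.38, 7.25).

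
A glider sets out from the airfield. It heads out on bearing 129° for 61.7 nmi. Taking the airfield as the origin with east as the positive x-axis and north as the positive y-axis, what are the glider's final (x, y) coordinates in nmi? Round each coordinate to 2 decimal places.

(47.95, -38.83)

Leg 1 (129°, 61.7 nmi): east 61.7 sin 129° = 47.95, north 61.7 cos 129° = -38.83
Summing: 47.95 nmi east, -38.83 nmi north → (47.95, -38.83).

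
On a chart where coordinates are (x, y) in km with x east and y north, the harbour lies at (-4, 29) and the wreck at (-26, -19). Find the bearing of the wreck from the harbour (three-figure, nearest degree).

205°

Δeast = -26 − -4 = -22.00; Δnorth = -19 − 29 = -48.00.
Bearing = atan2(Δeast, Δnorth) mod 360° = 204.62° ≈ 205°.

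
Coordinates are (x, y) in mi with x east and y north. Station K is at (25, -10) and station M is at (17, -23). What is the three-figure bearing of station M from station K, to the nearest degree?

212°

Δeast = 17 − 25 = -8.00; Δnorth = -23 − -10 = -13.00.
Bearing = atan2(Δeast, Δnorth) mod 360° = 211.61° ≈ 212°.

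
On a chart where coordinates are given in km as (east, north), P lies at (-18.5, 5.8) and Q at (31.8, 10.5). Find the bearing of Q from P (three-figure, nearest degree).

085°

Δeast = 31.8 − -18.5 = 50.30; Δnorth = 10.5 − 5.8 = 4.70.
Bearing = atan2(Δeast, Δnorth) mod 360° = 84.66° ≈ 085°.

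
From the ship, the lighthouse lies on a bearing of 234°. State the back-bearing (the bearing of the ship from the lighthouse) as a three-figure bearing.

Back-bearing = 234° − 180° = 054°.

054°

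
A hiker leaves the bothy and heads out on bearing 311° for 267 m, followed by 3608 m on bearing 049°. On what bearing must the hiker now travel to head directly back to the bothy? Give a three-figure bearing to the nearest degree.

Leg 1 (311°, 267 m): east 267 sin 311° = -201.51, north 267 cos 311° = 175.17
Leg 2 (049°, 3608 m): east 3608 sin 49° = 2722.99, north 3608 cos 49° = 2367.06
Net displacement: 2521.48 east, 2542.23 north. Direction back to start is (-2521.48, -2542.23): bearing = atan2(-2521.48, -2542.23) mod 360° = 224.77° ≈ 225°.

225°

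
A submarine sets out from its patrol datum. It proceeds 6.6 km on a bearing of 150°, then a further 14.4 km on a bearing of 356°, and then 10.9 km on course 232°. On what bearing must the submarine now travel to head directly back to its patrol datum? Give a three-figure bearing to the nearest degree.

107°

Leg 1 (150°, 6.6 km): east 6.6 sin 150° = 3.30, north 6.6 cos 150° = -5.72
Leg 2 (356°, 14.4 km): east 14.4 sin 356° = -1.00, north 14.4 cos 356° = 14.36
Leg 3 (232°, 10.9 km): east 10.9 sin 232° = -8.59, north 10.9 cos 232° = -6.71
Net displacement: -6.29 east, 1.94 north. Direction back to start is (6.29, -1.94): bearing = atan2(6.29, -1.94) mod 360° = 107.12° ≈ 107°.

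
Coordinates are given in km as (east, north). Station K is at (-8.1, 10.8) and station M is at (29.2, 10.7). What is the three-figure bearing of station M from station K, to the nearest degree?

Δeast = 29.2 − -8.1 = 37.30; Δnorth = 10.7 − 10.8 = -0.10.
Bearing = atan2(Δeast, Δnorth) mod 360° = 90.15° ≈ 090°.

090°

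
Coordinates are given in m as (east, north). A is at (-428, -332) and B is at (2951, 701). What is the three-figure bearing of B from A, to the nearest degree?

Δeast = 2951 − -428 = 3379.00; Δnorth = 701 − -332 = 1033.00.
Bearing = atan2(Δeast, Δnorth) mod 360° = 73.00° ≈ 073°.

073°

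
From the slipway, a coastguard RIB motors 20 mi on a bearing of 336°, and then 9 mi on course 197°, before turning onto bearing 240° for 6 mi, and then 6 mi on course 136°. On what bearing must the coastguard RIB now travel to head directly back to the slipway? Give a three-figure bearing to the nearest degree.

Leg 1 (336°, 20 mi): east 20 sin 336° = -8.13, north 20 cos 336° = 18.27
Leg 2 (197°, 9 mi): east 9 sin 197° = -2.63, north 9 cos 197° = -8.61
Leg 3 (240°, 6 mi): east 6 sin 240° = -5.20, north 6 cos 240° = -3.00
Leg 4 (136°, 6 mi): east 6 sin 136° = 4.17, north 6 cos 136° = -4.32
Net displacement: -11.79 east, 2.35 north. Direction back to start is (11.79, -2.35): bearing = atan2(11.79, -2.35) mod 360° = 101.26° ≈ 101°.

101°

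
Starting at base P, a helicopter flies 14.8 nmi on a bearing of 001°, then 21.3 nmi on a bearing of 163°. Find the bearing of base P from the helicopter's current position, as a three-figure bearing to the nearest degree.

311°

Leg 1 (001°, 14.8 nmi): east 14.8 sin 1° = 0.26, north 14.8 cos 1° = 14.80
Leg 2 (163°, 21.3 nmi): east 21.3 sin 163° = 6.23, north 21.3 cos 163° = -20.37
Net displacement: 6.49 east, -5.57 north. Direction back to start is (-6.49, 5.57): bearing = atan2(-6.49, 5.57) mod 360° = 310.66° ≈ 311°.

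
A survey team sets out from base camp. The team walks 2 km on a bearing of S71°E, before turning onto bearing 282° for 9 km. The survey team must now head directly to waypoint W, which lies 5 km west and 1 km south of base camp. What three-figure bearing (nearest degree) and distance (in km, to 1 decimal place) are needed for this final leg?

139°, 2.9 km

Leg 1 (S71°E, 2 km): east 2 sin 109° = 1.89, north 2 cos 109° = -0.65
Leg 2 (282°, 9 km): east 9 sin 282° = -8.80, north 9 cos 282° = 1.87
Current position: (-6.91, 1.22). Target: (-5, -1). Remaining: Δeast = 1.91, Δnorth = -2.22.
Bearing = atan2(1.91, -2.22) mod 360° = 139.26°; distance = √((1.91)² + (-2.22)²) = 2.930 km.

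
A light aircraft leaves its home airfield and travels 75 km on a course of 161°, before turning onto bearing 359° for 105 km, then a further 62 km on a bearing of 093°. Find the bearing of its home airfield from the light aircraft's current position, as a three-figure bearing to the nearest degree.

Leg 1 (161°, 75 km): east 75 sin 161° = 24.42, north 75 cos 161° = -70.91
Leg 2 (359°, 105 km): east 105 sin 359° = -1.83, north 105 cos 359° = 104.98
Leg 3 (093°, 62 km): east 62 sin 93° = 61.92, north 62 cos 93° = -3.24
Net displacement: 84.50 east, 30.83 north. Direction back to start is (-84.50, -30.83): bearing = atan2(-84.50, -30.83) mod 360° = 249.96° ≈ 250°.

250°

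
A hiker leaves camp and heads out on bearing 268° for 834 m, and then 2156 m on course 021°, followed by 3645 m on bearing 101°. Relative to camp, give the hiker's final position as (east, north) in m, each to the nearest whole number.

(3517, 1288)

Leg 1 (268°, 834 m): east 834 sin 268° = -833.49, north 834 cos 268° = -29.11
Leg 2 (021°, 2156 m): east 2156 sin 21° = 772.64, north 2156 cos 21° = 2012.80
Leg 3 (101°, 3645 m): east 3645 sin 101° = 3578.03, north 3645 cos 101° = -695.50
Summing: 3517.18 m east, 1288.19 m north → (3517, 1288).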